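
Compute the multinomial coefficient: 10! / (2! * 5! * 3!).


10! = 3628800
Denominator: 2!=2 * 5!=120 * 3!=6
Coefficient = 3628800 / 1440 = 2520

2520


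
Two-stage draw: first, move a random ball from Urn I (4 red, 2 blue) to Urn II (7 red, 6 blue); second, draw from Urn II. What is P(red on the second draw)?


P(transfer red) = 4/6 = 2/3; P(transfer blue) = 1/3
If red transferred: Urn II has 8 red of 14, so P(red|red moved) = 4/7
If blue transferred: Urn II has 7 red of 14, so P(red|blue moved) = 1/2
By total probability: P(red) = 2/3*4/7 + 1/3*1/2 = 23/42

23/42


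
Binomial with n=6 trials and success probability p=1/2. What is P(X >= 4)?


P(X>=4) = P(X=4) + P(X=5) + P(X=6)
= 15/64 + 3/32 + 1/64
= 11/32

11/32


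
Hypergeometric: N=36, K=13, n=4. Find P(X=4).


P(X=4) = C(13,4)*C(23,0) / C(36,4)
= 715*1 / 58905
= 715/58905 = 13/1071

13/1071


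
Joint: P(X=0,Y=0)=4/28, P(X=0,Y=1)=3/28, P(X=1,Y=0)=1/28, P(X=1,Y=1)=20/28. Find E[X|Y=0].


P(Y=0) = 5/28
E[X|Y=0] = (0*4 + 1*1)/5 = 1/5

1/5


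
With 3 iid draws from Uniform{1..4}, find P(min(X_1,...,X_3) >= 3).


P(min >= 3) = P(all X_i >= 3) = (P(X_1 >= 3))^3
= (2/4)^3 = (1/2)^3 = 1/8

1/8


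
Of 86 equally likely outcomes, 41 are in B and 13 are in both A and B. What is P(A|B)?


P(A|B) = P(A∩B)/P(B) = (13/86)/(41/86) = 13/41

13/41


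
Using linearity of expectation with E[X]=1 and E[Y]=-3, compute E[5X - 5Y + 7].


E[5X - 5Y + 7] = 5*E[X] - 5*E[Y] + 7
= (5)*(1) + (-5)*(-3) + (7)
= 5 + 15 + 7 = 27

27


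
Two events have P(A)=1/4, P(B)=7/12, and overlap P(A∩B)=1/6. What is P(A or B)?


P(A∪B) = P(A) + P(B) - P(A∩B)
= 1/4 + 7/12 - 1/6 = 2/3

2/3


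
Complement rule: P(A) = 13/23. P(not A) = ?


P(A') = 1 - P(A) = 1 - 13/23 = 10/23

10/23


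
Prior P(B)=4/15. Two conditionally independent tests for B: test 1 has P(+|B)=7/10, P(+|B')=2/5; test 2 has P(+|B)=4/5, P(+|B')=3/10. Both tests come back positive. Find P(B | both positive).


After test 1: P(+) = 7/10*4/15 + 2/5*11/15 = 12/25
P(B|+) = (14/75)/(12/25) = 7/18
After test 2 (use post1 as new prior): P(+) = 4/5*7/18 + 3/10*11/18 = 89/180
P(B|+,+) = (14/45)/(89/180) = 56/89

56/89


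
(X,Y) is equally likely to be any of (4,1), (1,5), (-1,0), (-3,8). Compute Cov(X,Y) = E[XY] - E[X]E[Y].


E[X]=1/4, E[Y]=7/2, E[XY]=-15/4
Cov(X,Y) = E[XY] - E[X]E[Y] = -15/4 - 1/4*7/2 = -37/8

-37/8


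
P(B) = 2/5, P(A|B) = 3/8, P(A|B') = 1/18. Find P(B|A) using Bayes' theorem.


P(A) = P(A|B)P(B) + P(A|B')P(B') = 3/8*2/5 + 1/18*3/5 = 11/60
P(B|A) = P(A|B)P(B)/P(A) = (3/20)/(11/60) = 9/11

9/11


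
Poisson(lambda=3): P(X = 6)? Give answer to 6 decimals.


P(X=6) = e^(-3) * 3^6 / 6!
≈ 0.04978706837 * 729 / 720
≈ 0.050409

0.050409


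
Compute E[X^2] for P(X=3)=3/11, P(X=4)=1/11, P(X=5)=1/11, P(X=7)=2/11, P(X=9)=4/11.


E[X^2] = sum(g(x)*P(x))
= 9*3/11 + 16*1/11 + 25*1/11 + 49*2/11 + 81*4/11
= 490/11

490/11


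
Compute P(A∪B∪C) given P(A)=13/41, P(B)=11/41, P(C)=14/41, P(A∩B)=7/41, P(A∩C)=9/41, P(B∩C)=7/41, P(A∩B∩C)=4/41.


P(A∪B∪C) = P(A)+P(B)+P(C) - P(AB)-P(AC)-P(BC) + P(ABC)
= 13/41+11/41+14/41 - 7/41-9/41-7/41 + 4/41
= 19/41

19/41


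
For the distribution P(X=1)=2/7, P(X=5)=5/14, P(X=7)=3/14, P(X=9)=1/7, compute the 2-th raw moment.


E[X^2] = sum(x^2 * P(x))
= 1*2/7 + 25*5/14 + 49*3/14 + 81*1/7
= 219/7

219/7


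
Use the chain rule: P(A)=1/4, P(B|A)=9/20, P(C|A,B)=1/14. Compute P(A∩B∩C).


P(A∩B∩C) = P(A) * P(B|A) * P(C|A∩B)
= 1/4 * 9/20 * 1/14
= 9/80 * 1/14 = 9/1120

9/1120


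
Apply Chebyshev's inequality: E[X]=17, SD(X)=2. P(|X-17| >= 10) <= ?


k = 10/2 = 5
Chebyshev: P(|X-mu| >= k*sigma) <= 1/k^2 = 1/5^2 = 1/25

1/25


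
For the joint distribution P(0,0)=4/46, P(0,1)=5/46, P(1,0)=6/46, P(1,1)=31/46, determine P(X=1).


P(X=1) = P(1,0)+P(1,1) = 6/46 + 31/46 = 37/46

37/46


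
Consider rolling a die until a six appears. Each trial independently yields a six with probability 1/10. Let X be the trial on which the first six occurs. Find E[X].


For geometric (trials until first success), E[X] = 1/p = 1/(1/10) = 10

10


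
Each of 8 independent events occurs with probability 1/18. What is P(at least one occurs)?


P(at least one) = 1 - P(none)
P(none) = (1 - 1/18)^8 = (17/18)^8 = 6975757441/11019960576
P(at least one) = 1 - 6975757441/11019960576 = 4044203135/11019960576

4044203135/11019960576


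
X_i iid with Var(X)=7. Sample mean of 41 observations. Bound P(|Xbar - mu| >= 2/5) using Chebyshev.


Var(Xbar) = Var(X)/n = 7/41
Chebyshev: P(|Xbar-mu| >= 2/5) <= Var(Xbar)/(2/5)^2 = (7/41)/(4/25) = 175/164
Bound exceeds 1, so trivial bound: 1

1


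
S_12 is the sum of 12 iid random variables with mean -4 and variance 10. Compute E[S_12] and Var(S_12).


E[S_n] = n*mu = 12*-4 = -48
Var(S_n) = n*sigma^2 = 12*10 = 120

E[S_12]=-48, Var(S_12)=120


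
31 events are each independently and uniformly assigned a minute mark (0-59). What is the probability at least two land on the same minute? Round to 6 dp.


P(all different) = prod((60-i)/60 for i=0..30) = 0.000071
P(at least one match) = 1 - 0.000071 = 0.999929

0.999929


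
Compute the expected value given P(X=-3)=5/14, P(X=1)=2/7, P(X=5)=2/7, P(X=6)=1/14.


E[X] = sum(x * P(x))
= -3*5/14 + 1*2/7 + 5*2/7 + 6*1/14
= 15/14

15/14


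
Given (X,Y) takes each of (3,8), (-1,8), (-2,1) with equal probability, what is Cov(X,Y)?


E[X]=0, E[Y]=17/3, E[XY]=14/3
Cov(X,Y) = E[XY] - E[X]E[Y] = 14/3 - 0*17/3 = 14/3

14/3


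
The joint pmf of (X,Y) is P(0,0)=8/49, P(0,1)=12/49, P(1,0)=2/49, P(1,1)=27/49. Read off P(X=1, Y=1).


Read from table: P(X=1, Y=1) = 27/49

27/49


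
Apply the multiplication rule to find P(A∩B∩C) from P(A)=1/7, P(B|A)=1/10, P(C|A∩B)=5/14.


P(A∩B∩C) = P(A) * P(B|A) * P(C|A∩B)
= 1/7 * 1/10 * 5/14
= 1/70 * 5/14 = 1/196

1/196


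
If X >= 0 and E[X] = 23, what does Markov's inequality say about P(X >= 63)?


Markov: P(X >= a) <= E[X]/a
P(X >= 63) <= 23/63

23/63


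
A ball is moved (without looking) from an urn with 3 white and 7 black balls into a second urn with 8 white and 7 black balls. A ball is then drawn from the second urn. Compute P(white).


P(transfer white) = 3/10; P(transfer black) = 7/10
If white transferred: Urn II has 9 white of 16, so P(white|white moved) = 9/16
If black transferred: Urn II has 8 white of 16, so P(white|black moved) = 1/2
By total probability: P(white) = 3/10*9/16 + 7/10*1/2 = 83/160

83/160


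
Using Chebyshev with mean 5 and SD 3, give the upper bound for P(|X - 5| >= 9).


k = 9/3 = 3
Chebyshev: P(|X-mu| >= k*sigma) <= 1/k^2 = 1/3^2 = 1/9

1/9


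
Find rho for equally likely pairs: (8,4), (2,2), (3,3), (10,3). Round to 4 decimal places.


Cov(X,Y) = 1.5000, Var(X) = 11.1875, Var(Y) = 0.5000
rho = Cov/(sqrt(VarX)*sqrt(VarY)) = 0.6342

0.6342


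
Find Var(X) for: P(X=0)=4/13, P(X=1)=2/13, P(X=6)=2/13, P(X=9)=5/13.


E[X] = 59/13, E[X^2] = 479/13
Var(X) = E[X^2] - (E[X])^2 = 479/13 - (59/13)^2 = 2746/169

2746/169


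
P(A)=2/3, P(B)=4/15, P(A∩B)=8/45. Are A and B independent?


P(A)*P(B) = 2/3*4/15 = 8/45
P(A∩B) = 8/45, which equals P(A)P(B), so independent

Yes, A and B are independent


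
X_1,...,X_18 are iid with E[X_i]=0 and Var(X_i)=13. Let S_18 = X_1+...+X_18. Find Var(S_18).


By independence, Var(S_n) = n*Var(X_1) = 18*13 = 234

234


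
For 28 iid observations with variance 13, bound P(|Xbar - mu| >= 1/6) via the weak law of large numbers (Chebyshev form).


Var(Xbar) = Var(X)/n = 13/28
Chebyshev: P(|Xbar-mu| >= 1/6) <= Var(Xbar)/(1/6)^2 = (13/28)/(1/36) = 117/7
Bound exceeds 1, so trivial bound: 1

1


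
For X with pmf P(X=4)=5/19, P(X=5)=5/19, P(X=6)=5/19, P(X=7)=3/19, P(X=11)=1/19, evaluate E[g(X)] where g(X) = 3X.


E[3X] = sum(g(x)*P(x))
= 12*5/19 + 15*5/19 + 18*5/19 + 21*3/19 + 33*1/19
= 321/19

321/19


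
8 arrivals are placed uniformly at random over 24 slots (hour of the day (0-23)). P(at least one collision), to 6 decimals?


P(all different) = prod((24-i)/24 for i=0..7) = 0.269399
P(at least one match) = 1 - 0.269399 = 0.730601

0.730601


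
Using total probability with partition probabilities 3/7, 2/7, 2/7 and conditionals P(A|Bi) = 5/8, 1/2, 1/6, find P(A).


P(A) = P(A|B1)P(B1) + P(A|B2)P(B2) + P(A|B3)P(B3)
= 5/8*3/7 + 1/2*2/7 + 1/6*2/7
= 15/56 + 1/7 + 1/21 = 11/24

11/24


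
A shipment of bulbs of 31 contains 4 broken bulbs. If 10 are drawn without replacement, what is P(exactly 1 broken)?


P(X=1) = C(4,1)*C(27,9) / C(31,10)
= 4*4686825 / 44352165
= 18747300/44352165 = 380/899

380/899


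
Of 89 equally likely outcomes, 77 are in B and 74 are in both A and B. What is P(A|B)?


P(A|B) = P(A∩B)/P(B) = (74/89)/(77/89) = 74/77

74/77


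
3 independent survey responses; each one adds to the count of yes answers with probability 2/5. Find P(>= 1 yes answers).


P(at least one) = 1 - P(none)
P(none) = (1 - 2/5)^3 = (3/5)^3 = 27/125
P(at least one) = 1 - 27/125 = 98/125

98/125


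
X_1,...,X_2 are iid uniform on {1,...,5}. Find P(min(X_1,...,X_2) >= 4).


P(min >= 4) = P(all X_i >= 4) = (P(X_1 >= 4))^2
= (2/5)^2 = 4/25

4/25


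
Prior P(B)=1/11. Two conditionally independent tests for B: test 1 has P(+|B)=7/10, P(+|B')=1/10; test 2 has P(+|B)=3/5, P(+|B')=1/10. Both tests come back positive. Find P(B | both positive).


After test 1: P(+) = 7/10*1/11 + 1/10*10/11 = 17/110
P(B|+) = (7/110)/(17/110) = 7/17
After test 2 (use post1 as new prior): P(+) = 3/5*7/17 + 1/10*10/17 = 26/85
P(B|+,+) = (21/85)/(26/85) = 21/26

21/26


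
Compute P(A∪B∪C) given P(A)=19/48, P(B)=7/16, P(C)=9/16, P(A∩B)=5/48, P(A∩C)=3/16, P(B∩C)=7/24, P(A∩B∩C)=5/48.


P(A∪B∪C) = P(A)+P(B)+P(C) - P(AB)-P(AC)-P(BC) + P(ABC)
= 19/48+7/16+9/16 - 5/48-3/16-7/24 + 5/48
= 11/12

11/12


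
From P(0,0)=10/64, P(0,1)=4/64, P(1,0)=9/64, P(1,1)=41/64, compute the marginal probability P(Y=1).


P(Y=1) = P(0,1)+P(1,1) = 4/64 + 41/64 = 45/64

45/64


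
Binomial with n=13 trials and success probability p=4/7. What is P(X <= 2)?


P(X<=2) = P(X=0) + P(X=1) + P(X=2)
= 1594323/96889010407 + 27634932/96889010407 + 221079456/96889010407
= 250308711/96889010407

250308711/96889010407


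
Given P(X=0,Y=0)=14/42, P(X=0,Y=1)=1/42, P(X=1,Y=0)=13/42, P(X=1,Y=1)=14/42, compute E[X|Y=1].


P(Y=1) = 15/42
E[X|Y=1] = (0*1 + 1*14)/15 = 14/15

14/15


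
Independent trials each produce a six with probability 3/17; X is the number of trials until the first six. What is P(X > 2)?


P(X > 2) = P(first 2 trials all fail) = (1-p)^2 = (14/17)^2 = 196/289

196/289


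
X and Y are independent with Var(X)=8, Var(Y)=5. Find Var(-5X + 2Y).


Independence => Cov(X,Y)=0
Var(-5X + 2Y) = (-5)^2*Var(X) + 2^2*Var(Y)
= 25*8 + 4*5 = 220

220


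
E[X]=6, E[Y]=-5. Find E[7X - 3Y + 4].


E[7X - 3Y + 4] = 7*E[X] - 3*E[Y] + 4
= (7)*(6) + (-3)*(-5) + (4)
= 42 + 15 + 4 = 61

61


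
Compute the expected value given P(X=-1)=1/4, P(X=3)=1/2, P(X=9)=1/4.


E[X] = sum(x * P(x))
= -1*1/4 + 3*1/2 + 9*1/4
= 7/2

7/2


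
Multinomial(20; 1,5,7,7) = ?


20! = 2432902008176640000
Denominator: 1!=1 * 5!=120 * 7!=5040 * 7!=5040
Coefficient = 2432902008176640000 / 3048192000 = 798145920

798145920


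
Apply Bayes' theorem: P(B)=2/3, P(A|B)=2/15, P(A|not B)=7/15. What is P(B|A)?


P(A) = P(A|B)P(B) + P(A|B')P(B') = 2/15*2/3 + 7/15*1/3 = 11/45
P(B|A) = P(A|B)P(B)/P(A) = (4/45)/(11/45) = 4/11

4/11


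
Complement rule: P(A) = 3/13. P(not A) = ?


P(A') = 1 - P(A) = 1 - 3/13 = 10/13

10/13


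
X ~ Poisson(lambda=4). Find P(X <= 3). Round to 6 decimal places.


P(X<=3) = e^(-4)*4^0/0! + e^(-4)*4^1/1! + e^(-4)*4^2/2! + e^(-4)*4^3/3!
≈ 0.0183156389 + 0.0732625556 + 0.1465251111 + 0.1953668148
= 0.4334701204
≈ 0.433470

0.433470


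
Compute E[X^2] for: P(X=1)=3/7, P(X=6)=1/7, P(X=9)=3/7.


E[X^2] = sum(x^2 * P(x))
= 1*3/7 + 36*1/7 + 81*3/7
= 282/7

282/7


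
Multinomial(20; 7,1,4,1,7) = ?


20! = 2432902008176640000
Denominator: 7!=5040 * 1!=1 * 4!=24 * 1!=1 * 7!=5040
Coefficient = 2432902008176640000 / 609638400 = 3990729600

3990729600


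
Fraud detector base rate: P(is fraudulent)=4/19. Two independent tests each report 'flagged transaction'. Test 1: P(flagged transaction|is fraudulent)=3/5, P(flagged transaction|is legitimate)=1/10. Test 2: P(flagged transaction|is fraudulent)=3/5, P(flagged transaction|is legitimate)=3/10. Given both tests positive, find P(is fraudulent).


After test 1: P(+) = 3/5*4/19 + 1/10*15/19 = 39/190
P(B|+) = (12/95)/(39/190) = 8/13
After test 2 (use post1 as new prior): P(+) = 3/5*8/13 + 3/10*5/13 = 63/130
P(B|+,+) = (24/65)/(63/130) = 16/21

16/21


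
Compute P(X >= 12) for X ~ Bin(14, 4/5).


P(X>=12) = P(X=12) + P(X=13) + P(X=14)
= 1526726656/6103515625 + 939524096/6103515625 + 268435456/6103515625
= 2734686208/6103515625

2734686208/6103515625


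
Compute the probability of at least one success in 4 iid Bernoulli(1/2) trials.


P(at least one) = 1 - P(none)
P(none) = (1 - 1/2)^4 = (1/2)^4 = 1/16
P(at least one) = 1 - 1/16 = 15/16

15/16


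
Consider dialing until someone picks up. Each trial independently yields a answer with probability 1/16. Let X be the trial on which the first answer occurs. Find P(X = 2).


P(X=2) = (1-p)^1 * p = (15/16)^1 * 1/16
= 15/16 * 1/16 = 15/256

15/256


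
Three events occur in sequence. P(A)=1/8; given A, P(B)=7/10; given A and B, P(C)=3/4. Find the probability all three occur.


P(A∩B∩C) = P(A) * P(B|A) * P(C|A∩B)
= 1/8 * 7/10 * 3/4
= 7/80 * 3/4 = 21/320

21/320


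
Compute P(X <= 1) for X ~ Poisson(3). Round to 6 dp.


P(X<=1) = e^(-3)*3^0/0! + e^(-3)*3^1/1!
≈ 0.0497870684 + 0.1493612051
= 0.1991482735
≈ 0.199148

0.199148


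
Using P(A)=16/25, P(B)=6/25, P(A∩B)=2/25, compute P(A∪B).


P(A∪B) = P(A) + P(B) - P(A∩B)
= 16/25 + 6/25 - 2/25 = 4/5

4/5


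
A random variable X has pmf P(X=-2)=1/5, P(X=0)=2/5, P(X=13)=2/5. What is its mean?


E[X] = sum(x * P(x))
= -2*1/5 + 0*2/5 + 13*2/5
= 24/5

24/5


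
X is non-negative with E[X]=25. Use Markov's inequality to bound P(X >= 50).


Markov: P(X >= a) <= E[X]/a
P(X >= 50) <= 25/50 = 1/2

1/2


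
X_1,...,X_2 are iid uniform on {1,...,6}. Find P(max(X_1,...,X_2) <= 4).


P(max <= 4) = P(all X_i <= 4) = (P(X_1 <= 4))^2
= (4/6)^2 = (2/3)^2 = 4/9

4/9


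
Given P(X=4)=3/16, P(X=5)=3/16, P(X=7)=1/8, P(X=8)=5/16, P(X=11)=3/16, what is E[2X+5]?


E[2X+5] = sum(g(x)*P(x))
= 13*3/16 + 15*3/16 + 19*1/8 + 21*5/16 + 27*3/16
= 77/4

77/4


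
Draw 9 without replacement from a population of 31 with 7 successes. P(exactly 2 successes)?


P(X=2) = C(7,2)*C(24,7) / C(31,9)
= 21*346104 / 20160075
= 7268184/20160075 = 105336/292175

105336/292175


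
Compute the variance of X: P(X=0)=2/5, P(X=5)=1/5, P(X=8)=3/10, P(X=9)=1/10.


E[X] = 43/10, E[X^2] = 323/10
Var(X) = E[X^2] - (E[X])^2 = 323/10 - (43/10)^2 = 1381/100

1381/100


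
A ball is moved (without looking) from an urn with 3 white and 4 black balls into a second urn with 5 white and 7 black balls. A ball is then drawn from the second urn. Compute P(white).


P(transfer white) = 3/7; P(transfer black) = 4/7
If white transferred: Urn II has 6 white of 13, so P(white|white moved) = 6/13
If black transferred: Urn II has 5 white of 13, so P(white|black moved) = 5/13
By total probability: P(white) = 3/7*6/13 + 4/7*5/13 = 38/91

38/91


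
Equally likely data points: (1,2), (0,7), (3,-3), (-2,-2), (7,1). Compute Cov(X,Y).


E[X]=9/5, E[Y]=1, E[XY]=4/5
Cov(X,Y) = E[XY] - E[X]E[Y] = 4/5 - 9/5*1 = -1

-1


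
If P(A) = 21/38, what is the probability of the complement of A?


P(A') = 1 - P(A) = 1 - 21/38 = 17/38

17/38


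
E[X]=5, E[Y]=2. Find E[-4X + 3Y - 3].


E[-4X + 3Y - 3] = -4*E[X] + 3*E[Y] - 3
= (-4)*(5) + (3)*(2) + (-3)
= -20 + 6 - 3 = -17

-17


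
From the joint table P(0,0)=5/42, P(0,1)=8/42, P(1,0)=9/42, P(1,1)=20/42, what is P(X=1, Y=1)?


Read from table: P(X=1, Y=1) = 20/42 = 10/21

10/21


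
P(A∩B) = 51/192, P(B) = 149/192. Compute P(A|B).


P(A|B) = P(A∩B)/P(B) = (51/192)/(149/192) = 51/149

51/149


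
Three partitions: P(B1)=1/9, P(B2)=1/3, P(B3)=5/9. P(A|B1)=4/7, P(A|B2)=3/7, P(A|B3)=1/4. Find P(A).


P(A) = P(A|B1)P(B1) + P(A|B2)P(B2) + P(A|B3)P(B3)
= 4/7*1/9 + 3/7*1/3 + 1/4*5/9
= 4/63 + 1/7 + 5/36 = 29/84

29/84


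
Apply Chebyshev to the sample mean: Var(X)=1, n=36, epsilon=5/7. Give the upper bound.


Var(Xbar) = Var(X)/n = 1/36
Chebyshev: P(|Xbar-mu| >= 5/7) <= Var(Xbar)/(5/7)^2 = (1/36)/(25/49) = 49/900

49/900


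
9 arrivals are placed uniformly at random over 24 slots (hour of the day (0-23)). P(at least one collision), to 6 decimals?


P(all different) = prod((24-i)/24 for i=0..8) = 0.179599
P(at least one match) = 1 - 0.179599 = 0.820401

0.820401


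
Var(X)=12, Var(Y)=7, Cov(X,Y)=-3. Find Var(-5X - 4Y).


Var(-5X - 4Y) = (-5)^2*Var(X) + (-4)^2*Var(Y) + 2*(-5)*(-4)*Cov(X,Y)
= 25*12 + 16*7 + 40*(-3)
= 300 + 112 - 120 = 292

292


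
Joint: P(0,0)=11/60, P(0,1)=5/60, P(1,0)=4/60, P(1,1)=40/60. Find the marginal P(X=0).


P(X=0) = P(0,0)+P(0,1) = 11/60 + 5/60 = 16/60 = 4/15

4/15


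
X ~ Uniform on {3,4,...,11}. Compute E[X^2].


E[X^2] = (1/9) * sum(x^2 for x=3..11)
= 501/9 = 167/3

167/3


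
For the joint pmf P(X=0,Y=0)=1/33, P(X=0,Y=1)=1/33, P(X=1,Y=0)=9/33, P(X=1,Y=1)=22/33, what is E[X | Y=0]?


P(Y=0) = 10/33
E[X|Y=0] = (0*1 + 1*9)/10 = 9/10

9/10


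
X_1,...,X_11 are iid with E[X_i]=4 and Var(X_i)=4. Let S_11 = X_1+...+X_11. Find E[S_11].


E[S_n] = n*E[X_1] = 11*4 = 44

44


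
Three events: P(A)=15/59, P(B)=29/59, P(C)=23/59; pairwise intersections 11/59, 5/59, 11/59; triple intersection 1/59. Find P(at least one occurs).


P(A∪B∪C) = P(A)+P(B)+P(C) - P(AB)-P(AC)-P(BC) + P(ABC)
= 15/59+29/59+23/59 - 11/59-5/59-11/59 + 1/59
= 41/59

41/59


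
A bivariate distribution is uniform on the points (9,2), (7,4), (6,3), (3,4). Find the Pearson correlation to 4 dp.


Cov(X,Y) = -1.3125, Var(X) = 4.6875, Var(Y) = 0.6875
rho = Cov/(sqrt(VarX)*sqrt(VarY)) = -0.7311

-0.7311


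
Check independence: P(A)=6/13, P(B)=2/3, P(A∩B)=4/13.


P(A)*P(B) = 6/13*2/3 = 4/13
P(A∩B) = 4/13, which equals P(A)P(B), so independent

Yes, A and B are independent


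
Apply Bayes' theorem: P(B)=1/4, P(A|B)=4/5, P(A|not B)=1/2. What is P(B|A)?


P(A) = P(A|B)P(B) + P(A|B')P(B') = 4/5*1/4 + 1/2*3/4 = 23/40
P(B|A) = P(A|B)P(B)/P(A) = (1/5)/(23/40) = 8/23

8/23


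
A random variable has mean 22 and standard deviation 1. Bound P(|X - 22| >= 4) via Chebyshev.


k = 4/1 = 4
Chebyshev: P(|X-mu| >= k*sigma) <= 1/k^2 = 1/4^2 = 1/16

1/16


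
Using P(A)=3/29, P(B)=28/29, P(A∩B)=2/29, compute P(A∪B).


P(A∪B) = P(A) + P(B) - P(A∩B)
= 3/29 + 28/29 - 2/29 = 1

1


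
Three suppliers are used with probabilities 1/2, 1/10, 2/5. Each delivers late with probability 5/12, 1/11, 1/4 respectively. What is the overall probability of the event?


P(A) = P(A|B1)P(B1) + P(A|B2)P(B2) + P(A|B3)P(B3)
= 5/12*1/2 + 1/11*1/10 + 1/4*2/5
= 5/24 + 1/110 + 1/10 = 419/1320

419/1320


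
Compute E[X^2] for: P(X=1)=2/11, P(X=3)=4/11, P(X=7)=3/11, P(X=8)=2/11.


E[X^2] = sum(x^2 * P(x))
= 1*2/11 + 9*4/11 + 49*3/11 + 64*2/11
= 313/11

313/11


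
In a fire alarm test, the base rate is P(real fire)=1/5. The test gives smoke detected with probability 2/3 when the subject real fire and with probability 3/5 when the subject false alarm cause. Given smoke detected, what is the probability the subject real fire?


P(A) = P(A|B)P(B) + P(A|B')P(B') = 2/3*1/5 + 3/5*4/5 = 46/75
P(B|A) = P(A|B)P(B)/P(A) = (2/15)/(46/75) = 5/23

5/23


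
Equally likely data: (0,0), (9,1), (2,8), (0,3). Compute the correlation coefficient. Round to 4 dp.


Cov(X,Y) = -2.0000, Var(X) = 13.6875, Var(Y) = 9.5000
rho = Cov/(sqrt(VarX)*sqrt(VarY)) = -0.1754

-0.1754


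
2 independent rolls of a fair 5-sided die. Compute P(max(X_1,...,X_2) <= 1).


P(max <= 1) = P(all X_i <= 1) = (P(X_1 <= 1))^2
= (1/5)^2 = 1/25

1/25


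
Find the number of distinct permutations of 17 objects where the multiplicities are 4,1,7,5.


17! = 355687428096000
Denominator: 4!=24 * 1!=1 * 7!=5040 * 5!=120
Coefficient = 355687428096000 / 14515200 = 24504480

24504480


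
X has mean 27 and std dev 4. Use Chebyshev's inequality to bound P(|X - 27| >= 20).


k = 20/4 = 5
Chebyshev: P(|X-mu| >= k*sigma) <= 1/k^2 = 1/5^2 = 1/25

1/25


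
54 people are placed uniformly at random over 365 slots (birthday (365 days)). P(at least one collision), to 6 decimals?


P(all different) = prod((365-i)/365 for i=0..53) = 0.016123
P(at least one match) = 1 - 0.016123 = 0.983877

0.983877


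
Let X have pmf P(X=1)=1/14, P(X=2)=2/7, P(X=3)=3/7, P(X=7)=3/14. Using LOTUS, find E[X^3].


E[X^3] = sum(g(x)*P(x))
= 1*1/14 + 8*2/7 + 27*3/7 + 343*3/14
= 612/7

612/7


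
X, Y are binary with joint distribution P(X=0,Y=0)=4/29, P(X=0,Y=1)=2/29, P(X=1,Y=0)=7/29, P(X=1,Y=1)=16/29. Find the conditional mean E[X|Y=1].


P(Y=1) = 18/29
E[X|Y=1] = (0*2 + 1*16)/18 = 16/18 = 8/9

8/9


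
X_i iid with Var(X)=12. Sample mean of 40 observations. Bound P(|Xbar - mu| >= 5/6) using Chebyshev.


Var(Xbar) = Var(X)/n = 12/40
Chebyshev: P(|Xbar-mu| >= 5/6) <= Var(Xbar)/(5/6)^2 = (3/10)/(25/36) = 54/125

54/125


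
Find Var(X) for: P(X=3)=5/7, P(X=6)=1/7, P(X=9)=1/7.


E[X] = 30/7, E[X^2] = 162/7
Var(X) = E[X^2] - (E[X])^2 = 162/7 - (30/7)^2 = 234/49

234/49


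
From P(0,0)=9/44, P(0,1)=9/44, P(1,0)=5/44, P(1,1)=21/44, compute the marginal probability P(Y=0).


P(Y=0) = P(0,0)+P(1,0) = 9/44 + 5/44 = 14/44 = 7/22

7/22


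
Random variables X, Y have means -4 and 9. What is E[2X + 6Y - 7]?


E[2X + 6Y - 7] = 2*E[X] + 6*E[Y] - 7
= (2)*(-4) + (6)*(9) + (-7)
= -8 + 54 - 7 = 39

39


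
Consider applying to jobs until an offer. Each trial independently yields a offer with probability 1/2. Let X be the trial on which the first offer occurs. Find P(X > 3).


P(X > 3) = P(first 3 trials all fail) = (1-p)^3 = (1/2)^3 = 1/8

1/8


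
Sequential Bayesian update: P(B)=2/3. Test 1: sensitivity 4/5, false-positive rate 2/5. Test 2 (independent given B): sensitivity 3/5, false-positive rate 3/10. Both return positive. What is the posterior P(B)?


After test 1: P(+) = 4/5*2/3 + 2/5*1/3 = 2/3
P(B|+) = (8/15)/(2/3) = 4/5
After test 2 (use post1 as new prior): P(+) = 3/5*4/5 + 3/10*1/5 = 27/50
P(B|+,+) = (12/25)/(27/50) = 8/9

8/9


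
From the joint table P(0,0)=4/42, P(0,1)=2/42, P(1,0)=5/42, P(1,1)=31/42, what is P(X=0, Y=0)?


Read from table: P(X=0, Y=0) = 4/42 = 2/21

2/21


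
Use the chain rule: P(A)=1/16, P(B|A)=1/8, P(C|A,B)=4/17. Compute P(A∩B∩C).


P(A∩B∩C) = P(A) * P(B|A) * P(C|A∩B)
= 1/16 * 1/8 * 4/17
= 1/128 * 4/17 = 1/544

1/544


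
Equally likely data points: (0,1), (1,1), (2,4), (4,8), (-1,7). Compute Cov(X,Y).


E[X]=6/5, E[Y]=21/5, E[XY]=34/5
Cov(X,Y) = E[XY] - E[X]E[Y] = 34/5 - 6/5*21/5 = 44/25

44/25


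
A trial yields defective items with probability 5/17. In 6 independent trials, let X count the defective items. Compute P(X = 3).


P(X=3) = C(6,3) * p^3 * (1-p)^3
= 20 * 125/4913 * 1728/4913
= 4320000/24137569

4320000/24137569


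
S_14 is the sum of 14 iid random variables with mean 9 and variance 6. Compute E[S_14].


E[S_n] = n*E[X_1] = 14*9 = 126

126


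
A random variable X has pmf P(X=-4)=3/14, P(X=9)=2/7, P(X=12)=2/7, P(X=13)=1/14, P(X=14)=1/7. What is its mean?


E[X] = sum(x * P(x))
= -4*3/14 + 9*2/7 + 12*2/7 + 13*1/14 + 14*1/7
= 113/14

113/14


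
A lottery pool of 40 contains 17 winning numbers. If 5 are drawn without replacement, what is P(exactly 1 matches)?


P(X=1) = C(17,1)*C(23,4) / C(40,5)
= 17*8855 / 658008
= 150535/658008

150535/658008


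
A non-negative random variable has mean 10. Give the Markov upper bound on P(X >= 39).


Markov: P(X >= a) <= E[X]/a
P(X >= 39) <= 10/39

10/39


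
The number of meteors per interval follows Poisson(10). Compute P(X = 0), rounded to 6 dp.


P(X=0) = e^(-10) * 10^0 / 0!
≈ 0.00004539992976 * 1 / 1
≈ 0.000045

0.000045


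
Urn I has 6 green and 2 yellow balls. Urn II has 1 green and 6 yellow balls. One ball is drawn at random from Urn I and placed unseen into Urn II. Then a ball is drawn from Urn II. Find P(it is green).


P(transfer green) = 6/8 = 3/4; P(transfer yellow) = 1/4
If green transferred: Urn II has 2 green of 8, so P(green|green moved) = 1/4
If yellow transferred: Urn II has 1 green of 8, so P(green|yellow moved) = 1/8
By total probability: P(green) = 3/4*1/4 + 1/4*1/8 = 7/32

7/32


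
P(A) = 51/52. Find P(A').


P(A') = 1 - P(A) = 1 - 51/52 = 1/52

1/52


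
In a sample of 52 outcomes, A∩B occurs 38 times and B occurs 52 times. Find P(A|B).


P(A|B) = P(A∩B)/P(B) = (38/52)/(52/52) = 38/52 = 19/26

19/26


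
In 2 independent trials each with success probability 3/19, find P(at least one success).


P(at least one) = 1 - P(none)
P(none) = (1 - 3/19)^2 = (16/19)^2 = 256/361
P(at least one) = 1 - 256/361 = 105/361

105/361


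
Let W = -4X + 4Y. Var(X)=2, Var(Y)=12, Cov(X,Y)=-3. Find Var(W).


Var(-4X + 4Y) = (-4)^2*Var(X) + 4^2*Var(Y) + 2*(-4)*4*Cov(X,Y)
= 16*2 + 16*12 - 32*(-3)
= 32 + 192 + 96 = 320

320


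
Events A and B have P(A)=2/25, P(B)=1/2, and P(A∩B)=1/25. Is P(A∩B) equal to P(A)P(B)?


P(A)*P(B) = 2/25*1/2 = 1/25
P(A∩B) = 1/25, which equals P(A)P(B), so independent

Yes, A and B are independent


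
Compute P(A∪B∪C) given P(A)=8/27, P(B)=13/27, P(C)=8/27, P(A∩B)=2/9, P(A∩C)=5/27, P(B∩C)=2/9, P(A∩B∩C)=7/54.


P(A∪B∪C) = P(A)+P(B)+P(C) - P(AB)-P(AC)-P(BC) + P(ABC)
= 8/27+13/27+8/27 - 2/9-5/27-2/9 + 7/54
= 31/54

31/54


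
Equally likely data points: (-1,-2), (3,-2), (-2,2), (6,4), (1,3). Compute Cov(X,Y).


E[X]=7/5, E[Y]=1, E[XY]=19/5
Cov(X,Y) = E[XY] - E[X]E[Y] = 19/5 - 7/5*1 = 12/5

12/5


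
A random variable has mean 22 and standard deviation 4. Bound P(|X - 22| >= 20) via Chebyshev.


k = 20/4 = 5
Chebyshev: P(|X-mu| >= k*sigma) <= 1/k^2 = 1/5^2 = 1/25

1/25


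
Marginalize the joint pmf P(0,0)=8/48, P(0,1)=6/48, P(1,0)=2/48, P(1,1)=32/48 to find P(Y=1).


P(Y=1) = P(0,1)+P(1,1) = 6/48 + 32/48 = 38/48 = 19/24

19/24


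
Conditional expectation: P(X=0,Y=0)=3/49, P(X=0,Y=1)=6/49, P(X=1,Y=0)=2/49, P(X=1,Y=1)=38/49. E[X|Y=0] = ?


P(Y=0) = 5/49
E[X|Y=0] = (0*3 + 1*2)/5 = 2/5

2/5


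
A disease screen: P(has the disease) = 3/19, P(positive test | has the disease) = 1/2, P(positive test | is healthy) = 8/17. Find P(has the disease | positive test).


P(A) = P(A|B)P(B) + P(A|B')P(B') = 1/2*3/19 + 8/17*16/19 = 307/646
P(B|A) = P(A|B)P(B)/P(A) = (3/38)/(307/646) = 51/307

51/307


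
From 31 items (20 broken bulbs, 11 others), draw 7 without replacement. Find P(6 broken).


P(X=6) = C(20,6)*C(11,1) / C(31,7)
= 38760*11 / 2629575
= 426360/2629575 = 28424/175305

28424/175305


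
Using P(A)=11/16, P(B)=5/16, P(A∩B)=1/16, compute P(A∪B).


P(A∪B) = P(A) + P(B) - P(A∩B)
= 11/16 + 5/16 - 1/16 = 15/16

15/16


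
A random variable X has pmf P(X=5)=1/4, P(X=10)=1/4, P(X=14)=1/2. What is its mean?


E[X] = sum(x * P(x))
= 5*1/4 + 10*1/4 + 14*1/2
= 43/4

43/4


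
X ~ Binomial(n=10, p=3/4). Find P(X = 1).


P(X=1) = C(10,1) * p^1 * (1-p)^9
= 10 * 3/4 * 1/262144
= 15/524288

15/524288


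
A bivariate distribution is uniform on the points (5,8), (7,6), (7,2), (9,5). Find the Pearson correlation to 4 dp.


Cov(X,Y) = -1.5000, Var(X) = 2.0000, Var(Y) = 4.6875
rho = Cov/(sqrt(VarX)*sqrt(VarY)) = -0.4899

-0.4899


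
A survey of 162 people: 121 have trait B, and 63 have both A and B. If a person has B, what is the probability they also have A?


P(A|B) = P(A∩B)/P(B) = (63/162)/(121/162) = 63/121

63/121


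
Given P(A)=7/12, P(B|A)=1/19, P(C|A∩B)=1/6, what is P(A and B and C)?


P(A∩B∩C) = P(A) * P(B|A) * P(C|A∩B)
= 7/12 * 1/19 * 1/6
= 7/228 * 1/6 = 7/1368

7/1368


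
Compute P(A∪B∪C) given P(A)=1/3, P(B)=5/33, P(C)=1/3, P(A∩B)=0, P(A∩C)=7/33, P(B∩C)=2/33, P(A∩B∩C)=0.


P(A∪B∪C) = P(A)+P(B)+P(C) - P(AB)-P(AC)-P(BC) + P(ABC)
= 1/3+5/33+1/3 - 0-7/33-2/33 + 0
= 6/11

6/11


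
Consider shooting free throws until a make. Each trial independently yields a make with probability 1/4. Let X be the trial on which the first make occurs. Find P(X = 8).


P(X=8) = (1-p)^7 * p = (3/4)^7 * 1/4
= 2187/16384 * 1/4 = 2187/65536

2187/65536


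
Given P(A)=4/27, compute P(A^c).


P(A') = 1 - P(A) = 1 - 4/27 = 23/27

23/27


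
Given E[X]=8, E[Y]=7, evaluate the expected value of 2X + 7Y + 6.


E[2X + 7Y + 6] = 2*E[X] + 7*E[Y] + 6
= (2)*(8) + (7)*(7) + (6)
= 16 + 49 + 6 = 71

71


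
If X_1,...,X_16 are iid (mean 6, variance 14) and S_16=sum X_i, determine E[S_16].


E[S_n] = n*E[X_1] = 16*6 = 96

96


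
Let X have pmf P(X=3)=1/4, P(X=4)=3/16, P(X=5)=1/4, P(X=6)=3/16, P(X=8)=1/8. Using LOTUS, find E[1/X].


E[1/X] = sum(g(x)*P(x))
= 1/3*1/4 + 1/4*3/16 + 1/5*1/4 + 1/6*3/16 + 1/8*1/8
= 109/480

109/480


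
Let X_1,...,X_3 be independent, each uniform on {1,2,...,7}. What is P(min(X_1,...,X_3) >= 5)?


P(min >= 5) = P(all X_i >= 5) = (P(X_1 >= 5))^3
= (3/7)^3 = 27/343

27/343


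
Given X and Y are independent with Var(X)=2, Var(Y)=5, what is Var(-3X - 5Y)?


Independence => Cov(X,Y)=0
Var(-3X - 5Y) = (-3)^2*Var(X) + (-5)^2*Var(Y)
= 9*2 + 25*5 = 143

143


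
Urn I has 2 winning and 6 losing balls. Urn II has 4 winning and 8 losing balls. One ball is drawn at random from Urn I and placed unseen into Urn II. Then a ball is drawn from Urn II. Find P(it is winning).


P(transfer winning) = 2/8 = 1/4; P(transfer losing) = 3/4
If winning transferred: Urn II has 5 winning of 13, so P(winning|winning moved) = 5/13
If losing transferred: Urn II has 4 winning of 13, so P(winning|losing moved) = 4/13
By total probability: P(winning) = 1/4*5/13 + 3/4*4/13 = 17/52

17/52


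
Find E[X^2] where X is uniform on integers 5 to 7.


E[X^2] = (1/3) * sum(x^2 for x=5..7)
= 110/3

110/3


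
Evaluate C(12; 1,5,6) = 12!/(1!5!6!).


12! = 479001600
Denominator: 1!=1 * 5!=120 * 6!=720
Coefficient = 479001600 / 86400 = 5544

5544


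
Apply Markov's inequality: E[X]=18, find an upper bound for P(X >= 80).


Markov: P(X >= a) <= E[X]/a
P(X >= 80) <= 18/80 = 9/40

9/40


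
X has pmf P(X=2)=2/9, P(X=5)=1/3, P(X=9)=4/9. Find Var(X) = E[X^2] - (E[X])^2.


E[X] = 55/9, E[X^2] = 407/9
Var(X) = E[X^2] - (E[X])^2 = 407/9 - (55/9)^2 = 638/81

638/81


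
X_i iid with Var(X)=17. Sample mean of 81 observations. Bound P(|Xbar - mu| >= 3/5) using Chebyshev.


Var(Xbar) = Var(X)/n = 17/81
Chebyshev: P(|Xbar-mu| >= 3/5) <= Var(Xbar)/(3/5)^2 = (17/81)/(9/25) = 425/729

425/729


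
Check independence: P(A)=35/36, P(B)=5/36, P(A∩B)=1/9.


P(A)*P(B) = 35/36*5/36 = 175/1296
P(A∩B) = 1/9 != 175/1296, so not independent

No, A and B are not independent


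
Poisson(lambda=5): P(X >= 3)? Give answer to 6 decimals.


P(X>=3) = 1 - P(X<=2) = 1 - (e^(-5)*5^0/0! + e^(-5)*5^1/1! + e^(-5)*5^2/2!)
≈ 1 - (0.0067379470 + 0.0336897350 + 0.0842243375)
= 1 - 0.1246520195 = 0.8753479805
≈ 0.875348

0.875348


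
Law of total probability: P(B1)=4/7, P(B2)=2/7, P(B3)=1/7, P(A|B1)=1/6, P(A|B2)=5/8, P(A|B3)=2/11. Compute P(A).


P(A) = P(A|B1)P(B1) + P(A|B2)P(B2) + P(A|B3)P(B3)
= 1/6*4/7 + 5/8*2/7 + 2/11*1/7
= 2/21 + 5/28 + 2/77 = 277/924

277/924


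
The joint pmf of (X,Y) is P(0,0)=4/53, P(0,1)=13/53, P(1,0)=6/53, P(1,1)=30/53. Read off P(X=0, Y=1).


Read from table: P(X=0, Y=1) = 13/53

13/53


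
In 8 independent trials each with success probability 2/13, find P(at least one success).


P(at least one) = 1 - P(none)
P(none) = (1 - 2/13)^8 = (11/13)^8 = 214358881/815730721
P(at least one) = 1 - 214358881/815730721 = 601371840/815730721

601371840/815730721


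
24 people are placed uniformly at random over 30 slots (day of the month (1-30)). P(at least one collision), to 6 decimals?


P(all different) = prod((30-i)/30 for i=0..23) = 0.000001
P(at least one match) = 1 - 0.000001 = 0.999999

0.999999


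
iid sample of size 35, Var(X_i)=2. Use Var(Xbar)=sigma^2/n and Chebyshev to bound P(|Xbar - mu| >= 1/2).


Var(Xbar) = Var(X)/n = 2/35
Chebyshev: P(|Xbar-mu| >= 1/2) <= Var(Xbar)/(1/2)^2 = (2/35)/(1/4) = 8/35

8/35


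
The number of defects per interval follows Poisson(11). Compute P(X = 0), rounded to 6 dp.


P(X=0) = e^(-11) * 11^0 / 0!
≈ 0.00001670170079 * 1 / 1
≈ 0.000017

0.000017


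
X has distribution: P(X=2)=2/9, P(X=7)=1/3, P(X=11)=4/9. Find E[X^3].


E[X^3] = sum(g(x)*P(x))
= 8*2/9 + 343*1/3 + 1331*4/9
= 2123/3

2123/3


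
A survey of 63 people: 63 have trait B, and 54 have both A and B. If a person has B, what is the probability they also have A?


P(A|B) = P(A∩B)/P(B) = (54/63)/(63/63) = 54/63 = 6/7

6/7


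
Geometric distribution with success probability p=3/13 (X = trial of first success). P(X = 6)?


P(X=6) = (1-p)^5 * p = (10/13)^5 * 3/13
= 100000/371293 * 3/13 = 300000/4826809

300000/4826809


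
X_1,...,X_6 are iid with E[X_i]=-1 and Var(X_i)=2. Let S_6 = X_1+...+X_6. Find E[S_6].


E[S_n] = n*E[X_1] = 6*-1 = -6

-6


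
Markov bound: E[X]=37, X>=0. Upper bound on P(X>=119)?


Markov: P(X >= a) <= E[X]/a
P(X >= 119) <= 37/119

37/119


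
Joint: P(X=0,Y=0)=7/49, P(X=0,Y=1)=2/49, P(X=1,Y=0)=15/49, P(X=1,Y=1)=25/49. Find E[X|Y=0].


P(Y=0) = 22/49
E[X|Y=0] = (0*7 + 1*15)/22 = 15/22

15/22


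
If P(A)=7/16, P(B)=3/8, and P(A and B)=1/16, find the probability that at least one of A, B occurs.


P(A∪B) = P(A) + P(B) - P(A∩B)
= 7/16 + 3/8 - 1/16 = 3/4

3/4


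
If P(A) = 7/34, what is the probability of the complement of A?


P(A') = 1 - P(A) = 1 - 7/34 = 27/34

27/34


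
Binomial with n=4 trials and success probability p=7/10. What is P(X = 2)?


P(X=2) = C(4,2) * p^2 * (1-p)^2
= 6 * 49/100 * 9/100
= 1323/5000

1323/5000


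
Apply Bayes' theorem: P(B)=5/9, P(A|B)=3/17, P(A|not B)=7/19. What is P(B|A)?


P(A) = P(A|B)P(B) + P(A|B')P(B') = 3/17*5/9 + 7/19*4/9 = 761/2907
P(B|A) = P(A|B)P(B)/P(A) = (5/51)/(761/2907) = 285/761

285/761


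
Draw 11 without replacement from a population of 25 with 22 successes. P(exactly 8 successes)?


P(X=8) = C(22,8)*C(3,3) / C(25,11)
= 319770*1 / 4457400
= 319770/4457400 = 33/460

33/460


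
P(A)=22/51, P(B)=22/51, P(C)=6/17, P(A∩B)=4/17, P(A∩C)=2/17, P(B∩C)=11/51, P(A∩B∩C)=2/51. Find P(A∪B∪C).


P(A∪B∪C) = P(A)+P(B)+P(C) - P(AB)-P(AC)-P(BC) + P(ABC)
= 22/51+22/51+6/17 - 4/17-2/17-11/51 + 2/51
= 35/51

35/51


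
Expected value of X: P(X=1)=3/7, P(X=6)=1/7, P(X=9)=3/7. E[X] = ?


E[X] = sum(x * P(x))
= 1*3/7 + 6*1/7 + 9*3/7
= 36/7

36/7


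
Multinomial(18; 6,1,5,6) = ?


18! = 6402373705728000
Denominator: 6!=720 * 1!=1 * 5!=120 * 6!=720
Coefficient = 6402373705728000 / 62208000 = 102918816

102918816


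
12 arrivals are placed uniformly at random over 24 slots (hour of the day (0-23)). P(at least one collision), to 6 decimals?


P(all different) = prod((24-i)/24 for i=0..11) = 0.035468
P(at least one match) = 1 - 0.035468 = 0.964532

0.964532


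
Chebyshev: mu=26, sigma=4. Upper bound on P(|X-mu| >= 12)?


k = 12/4 = 3
Chebyshev: P(|X-mu| >= k*sigma) <= 1/k^2 = 1/3^2 = 1/9

1/9


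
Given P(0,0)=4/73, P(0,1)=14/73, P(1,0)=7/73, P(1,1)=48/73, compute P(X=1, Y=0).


Read from table: P(X=1, Y=0) = 7/73

7/73


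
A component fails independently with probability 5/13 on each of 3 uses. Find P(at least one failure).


P(at least one) = 1 - P(none)
P(none) = (1 - 5/13)^3 = (8/13)^3 = 512/2197
P(at least one) = 1 - 512/2197 = 1685/2197

1685/2197


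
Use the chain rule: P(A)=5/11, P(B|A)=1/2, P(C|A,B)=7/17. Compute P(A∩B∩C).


P(A∩B∩C) = P(A) * P(B|A) * P(C|A∩B)
= 5/11 * 1/2 * 7/17
= 5/22 * 7/17 = 35/374

35/374


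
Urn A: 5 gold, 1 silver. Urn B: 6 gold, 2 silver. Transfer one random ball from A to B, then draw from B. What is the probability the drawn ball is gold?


P(transfer gold) = 5/6; P(transfer silver) = 1/6
If gold transferred: Urn II has 7 gold of 9, so P(gold|gold moved) = 7/9
If silver transferred: Urn II has 6 gold of 9, so P(gold|silver moved) = 2/3
By total probability: P(gold) = 5/6*7/9 + 1/6*2/3 = 41/54

41/54


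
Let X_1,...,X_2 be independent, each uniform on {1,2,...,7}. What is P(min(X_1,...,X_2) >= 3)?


P(min >= 3) = P(all X_i >= 3) = (P(X_1 >= 3))^2
= (5/7)^2 = 25/49

25/49


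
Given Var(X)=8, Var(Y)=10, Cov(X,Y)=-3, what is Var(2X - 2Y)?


Var(2X - 2Y) = 2^2*Var(X) + (-2)^2*Var(Y) + 2*2*(-2)*Cov(X,Y)
= 4*8 + 4*10 - 8*(-3)
= 32 + 40 + 24 = 96

96


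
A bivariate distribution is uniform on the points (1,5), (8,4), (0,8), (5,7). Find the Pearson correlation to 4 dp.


Cov(X,Y) = -3.0000, Var(X) = 10.2500, Var(Y) = 2.5000
rho = Cov/(sqrt(VarX)*sqrt(VarY)) = -0.5926

-0.5926


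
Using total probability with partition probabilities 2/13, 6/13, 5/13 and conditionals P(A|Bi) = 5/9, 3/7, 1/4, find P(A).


P(A) = P(A|B1)P(B1) + P(A|B2)P(B2) + P(A|B3)P(B3)
= 5/9*2/13 + 3/7*6/13 + 1/4*5/13
= 10/117 + 18/91 + 5/52 = 1243/3276

1243/3276


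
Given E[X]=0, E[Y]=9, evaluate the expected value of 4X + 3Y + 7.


E[4X + 3Y + 7] = 4*E[X] + 3*E[Y] + 7
= (4)*(0) + (3)*(9) + (7)
= 0 + 27 + 7 = 34

34


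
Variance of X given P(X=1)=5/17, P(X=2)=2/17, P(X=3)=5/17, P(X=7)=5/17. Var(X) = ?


E[X] = 59/17, E[X^2] = 303/17
Var(X) = E[X^2] - (E[X])^2 = 303/17 - (59/17)^2 = 1670/289

1670/289


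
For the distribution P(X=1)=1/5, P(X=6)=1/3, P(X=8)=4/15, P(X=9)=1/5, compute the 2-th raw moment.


E[X^2] = sum(x^2 * P(x))
= 1*1/5 + 36*1/3 + 64*4/15 + 81*1/5
= 682/15

682/15


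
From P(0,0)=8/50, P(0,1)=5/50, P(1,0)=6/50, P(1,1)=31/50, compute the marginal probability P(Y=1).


P(Y=1) = P(0,1)+P(1,1) = 5/50 + 31/50 = 36/50 = 18/25

18/25


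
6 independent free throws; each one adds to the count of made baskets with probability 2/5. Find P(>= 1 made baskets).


P(at least one) = 1 - P(none)
P(none) = (1 - 2/5)^6 = (3/5)^6 = 729/15625
P(at least one) = 1 - 729/15625 = 14896/15625

14896/15625


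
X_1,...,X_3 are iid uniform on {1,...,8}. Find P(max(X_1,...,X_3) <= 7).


P(max <= 7) = P(all X_i <= 7) = (P(X_1 <= 7))^3
= (7/8)^3 = 343/512

343/512


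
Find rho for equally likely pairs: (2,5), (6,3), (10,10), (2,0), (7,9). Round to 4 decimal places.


Cov(X,Y) = 9.0400, Var(X) = 9.4400, Var(Y) = 13.8400
rho = Cov/(sqrt(VarX)*sqrt(VarY)) = 0.7909

0.7909


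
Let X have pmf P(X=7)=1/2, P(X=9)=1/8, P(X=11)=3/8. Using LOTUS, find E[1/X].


E[1/X] = sum(g(x)*P(x))
= 1/7*1/2 + 1/9*1/8 + 1/11*3/8
= 331/2772

331/2772


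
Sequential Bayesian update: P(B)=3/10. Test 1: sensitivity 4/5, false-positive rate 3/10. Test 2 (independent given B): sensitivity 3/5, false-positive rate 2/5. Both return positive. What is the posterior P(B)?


After test 1: P(+) = 4/5*3/10 + 3/10*7/10 = 9/20
P(B|+) = (6/25)/(9/20) = 8/15
After test 2 (use post1 as new prior): P(+) = 3/5*8/15 + 2/5*7/15 = 38/75
P(B|+,+) = (8/25)/(38/75) = 12/19

12/19


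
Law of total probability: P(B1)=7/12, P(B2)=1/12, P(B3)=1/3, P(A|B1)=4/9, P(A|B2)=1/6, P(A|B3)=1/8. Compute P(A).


P(A) = P(A|B1)P(B1) + P(A|B2)P(B2) + P(A|B3)P(B3)
= 4/9*7/12 + 1/6*1/12 + 1/8*1/3
= 7/27 + 1/72 + 1/24 = 17/54

17/54
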